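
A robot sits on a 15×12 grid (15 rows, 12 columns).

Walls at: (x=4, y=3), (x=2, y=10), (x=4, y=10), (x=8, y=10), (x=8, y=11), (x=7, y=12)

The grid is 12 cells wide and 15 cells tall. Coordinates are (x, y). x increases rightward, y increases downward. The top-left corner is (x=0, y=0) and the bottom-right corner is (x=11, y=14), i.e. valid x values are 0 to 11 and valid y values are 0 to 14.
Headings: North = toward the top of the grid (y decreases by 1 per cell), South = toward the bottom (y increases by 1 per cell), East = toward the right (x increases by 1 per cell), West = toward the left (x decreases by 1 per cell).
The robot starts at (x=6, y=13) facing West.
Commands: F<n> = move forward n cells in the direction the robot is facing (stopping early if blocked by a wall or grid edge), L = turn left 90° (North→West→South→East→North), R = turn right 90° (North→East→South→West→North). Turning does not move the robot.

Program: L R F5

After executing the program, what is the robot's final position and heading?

Start: (x=6, y=13), facing West
  L: turn left, now facing South
  R: turn right, now facing West
  F5: move forward 5, now at (x=1, y=13)
Final: (x=1, y=13), facing West

Answer: Final position: (x=1, y=13), facing West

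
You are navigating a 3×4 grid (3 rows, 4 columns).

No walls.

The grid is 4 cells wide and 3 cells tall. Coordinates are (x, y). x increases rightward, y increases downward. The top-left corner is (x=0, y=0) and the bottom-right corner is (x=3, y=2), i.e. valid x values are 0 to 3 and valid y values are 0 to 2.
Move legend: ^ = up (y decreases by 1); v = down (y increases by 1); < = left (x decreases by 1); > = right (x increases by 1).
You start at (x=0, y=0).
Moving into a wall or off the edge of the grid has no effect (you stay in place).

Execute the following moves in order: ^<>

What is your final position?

Start: (x=0, y=0)
  ^ (up): blocked, stay at (x=0, y=0)
  < (left): blocked, stay at (x=0, y=0)
  > (right): (x=0, y=0) -> (x=1, y=0)
Final: (x=1, y=0)

Answer: Final position: (x=1, y=0)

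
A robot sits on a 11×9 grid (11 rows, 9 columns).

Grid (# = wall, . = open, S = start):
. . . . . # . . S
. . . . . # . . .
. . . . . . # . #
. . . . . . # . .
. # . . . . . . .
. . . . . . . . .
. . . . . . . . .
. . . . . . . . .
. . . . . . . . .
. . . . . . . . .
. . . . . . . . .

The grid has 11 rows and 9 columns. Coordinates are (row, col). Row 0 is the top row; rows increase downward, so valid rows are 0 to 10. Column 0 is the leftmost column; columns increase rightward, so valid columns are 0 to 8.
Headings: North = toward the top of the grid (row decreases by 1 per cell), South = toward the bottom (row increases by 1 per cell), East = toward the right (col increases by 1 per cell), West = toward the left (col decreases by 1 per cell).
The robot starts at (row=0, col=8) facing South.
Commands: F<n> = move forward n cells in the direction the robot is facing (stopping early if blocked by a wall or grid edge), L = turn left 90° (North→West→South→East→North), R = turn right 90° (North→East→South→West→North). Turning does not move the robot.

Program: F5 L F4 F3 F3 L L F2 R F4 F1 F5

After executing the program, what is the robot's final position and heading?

Answer: Final position: (row=0, col=6), facing North

Derivation:
Start: (row=0, col=8), facing South
  F5: move forward 1/5 (blocked), now at (row=1, col=8)
  L: turn left, now facing East
  F4: move forward 0/4 (blocked), now at (row=1, col=8)
  F3: move forward 0/3 (blocked), now at (row=1, col=8)
  F3: move forward 0/3 (blocked), now at (row=1, col=8)
  L: turn left, now facing North
  L: turn left, now facing West
  F2: move forward 2, now at (row=1, col=6)
  R: turn right, now facing North
  F4: move forward 1/4 (blocked), now at (row=0, col=6)
  F1: move forward 0/1 (blocked), now at (row=0, col=6)
  F5: move forward 0/5 (blocked), now at (row=0, col=6)
Final: (row=0, col=6), facing North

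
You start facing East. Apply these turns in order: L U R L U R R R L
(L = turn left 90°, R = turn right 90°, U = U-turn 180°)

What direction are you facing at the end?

Answer: Final heading: South

Derivation:
Start: East
  L (left (90° counter-clockwise)) -> North
  U (U-turn (180°)) -> South
  R (right (90° clockwise)) -> West
  L (left (90° counter-clockwise)) -> South
  U (U-turn (180°)) -> North
  R (right (90° clockwise)) -> East
  R (right (90° clockwise)) -> South
  R (right (90° clockwise)) -> West
  L (left (90° counter-clockwise)) -> South
Final: South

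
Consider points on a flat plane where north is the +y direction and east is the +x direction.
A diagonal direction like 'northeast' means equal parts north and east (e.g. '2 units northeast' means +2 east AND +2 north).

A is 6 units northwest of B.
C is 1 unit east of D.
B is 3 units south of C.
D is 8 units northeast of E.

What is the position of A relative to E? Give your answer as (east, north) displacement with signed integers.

Answer: A is at (east=3, north=11) relative to E.

Derivation:
Place E at the origin (east=0, north=0).
  D is 8 units northeast of E: delta (east=+8, north=+8); D at (east=8, north=8).
  C is 1 unit east of D: delta (east=+1, north=+0); C at (east=9, north=8).
  B is 3 units south of C: delta (east=+0, north=-3); B at (east=9, north=5).
  A is 6 units northwest of B: delta (east=-6, north=+6); A at (east=3, north=11).
Therefore A relative to E: (east=3, north=11).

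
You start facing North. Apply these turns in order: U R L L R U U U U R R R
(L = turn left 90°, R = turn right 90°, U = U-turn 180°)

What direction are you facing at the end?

Answer: Final heading: East

Derivation:
Start: North
  U (U-turn (180°)) -> South
  R (right (90° clockwise)) -> West
  L (left (90° counter-clockwise)) -> South
  L (left (90° counter-clockwise)) -> East
  R (right (90° clockwise)) -> South
  U (U-turn (180°)) -> North
  U (U-turn (180°)) -> South
  U (U-turn (180°)) -> North
  U (U-turn (180°)) -> South
  R (right (90° clockwise)) -> West
  R (right (90° clockwise)) -> North
  R (right (90° clockwise)) -> East
Final: East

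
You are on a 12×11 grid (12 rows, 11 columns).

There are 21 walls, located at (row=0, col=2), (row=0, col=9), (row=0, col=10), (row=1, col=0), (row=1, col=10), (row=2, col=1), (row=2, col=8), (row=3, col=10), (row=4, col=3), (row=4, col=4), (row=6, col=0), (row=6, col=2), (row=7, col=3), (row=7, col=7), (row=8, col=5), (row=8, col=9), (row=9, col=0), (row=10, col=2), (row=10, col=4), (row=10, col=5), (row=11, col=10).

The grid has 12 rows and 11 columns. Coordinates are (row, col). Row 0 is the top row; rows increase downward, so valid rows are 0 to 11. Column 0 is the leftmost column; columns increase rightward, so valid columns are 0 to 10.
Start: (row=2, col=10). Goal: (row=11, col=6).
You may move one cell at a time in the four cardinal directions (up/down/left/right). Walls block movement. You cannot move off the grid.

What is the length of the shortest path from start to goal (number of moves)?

Answer: Shortest path length: 13

Derivation:
BFS from (row=2, col=10) until reaching (row=11, col=6):
  Distance 0: (row=2, col=10)
  Distance 1: (row=2, col=9)
  Distance 2: (row=1, col=9), (row=3, col=9)
  Distance 3: (row=1, col=8), (row=3, col=8), (row=4, col=9)
  Distance 4: (row=0, col=8), (row=1, col=7), (row=3, col=7), (row=4, col=8), (row=4, col=10), (row=5, col=9)
  Distance 5: (row=0, col=7), (row=1, col=6), (row=2, col=7), (row=3, col=6), (row=4, col=7), (row=5, col=8), (row=5, col=10), (row=6, col=9)
  Distance 6: (row=0, col=6), (row=1, col=5), (row=2, col=6), (row=3, col=5), (row=4, col=6), (row=5, col=7), (row=6, col=8), (row=6, col=10), (row=7, col=9)
  Distance 7: (row=0, col=5), (row=1, col=4), (row=2, col=5), (row=3, col=4), (row=4, col=5), (row=5, col=6), (row=6, col=7), (row=7, col=8), (row=7, col=10)
  Distance 8: (row=0, col=4), (row=1, col=3), (row=2, col=4), (row=3, col=3), (row=5, col=5), (row=6, col=6), (row=8, col=8), (row=8, col=10)
  Distance 9: (row=0, col=3), (row=1, col=2), (row=2, col=3), (row=3, col=2), (row=5, col=4), (row=6, col=5), (row=7, col=6), (row=8, col=7), (row=9, col=8), (row=9, col=10)
  Distance 10: (row=1, col=1), (row=2, col=2), (row=3, col=1), (row=4, col=2), (row=5, col=3), (row=6, col=4), (row=7, col=5), (row=8, col=6), (row=9, col=7), (row=9, col=9), (row=10, col=8), (row=10, col=10)
  Distance 11: (row=0, col=1), (row=3, col=0), (row=4, col=1), (row=5, col=2), (row=6, col=3), (row=7, col=4), (row=9, col=6), (row=10, col=7), (row=10, col=9), (row=11, col=8)
  Distance 12: (row=0, col=0), (row=2, col=0), (row=4, col=0), (row=5, col=1), (row=8, col=4), (row=9, col=5), (row=10, col=6), (row=11, col=7), (row=11, col=9)
  Distance 13: (row=5, col=0), (row=6, col=1), (row=8, col=3), (row=9, col=4), (row=11, col=6)  <- goal reached here
One shortest path (13 moves): (row=2, col=10) -> (row=2, col=9) -> (row=3, col=9) -> (row=3, col=8) -> (row=3, col=7) -> (row=3, col=6) -> (row=4, col=6) -> (row=5, col=6) -> (row=6, col=6) -> (row=7, col=6) -> (row=8, col=6) -> (row=9, col=6) -> (row=10, col=6) -> (row=11, col=6)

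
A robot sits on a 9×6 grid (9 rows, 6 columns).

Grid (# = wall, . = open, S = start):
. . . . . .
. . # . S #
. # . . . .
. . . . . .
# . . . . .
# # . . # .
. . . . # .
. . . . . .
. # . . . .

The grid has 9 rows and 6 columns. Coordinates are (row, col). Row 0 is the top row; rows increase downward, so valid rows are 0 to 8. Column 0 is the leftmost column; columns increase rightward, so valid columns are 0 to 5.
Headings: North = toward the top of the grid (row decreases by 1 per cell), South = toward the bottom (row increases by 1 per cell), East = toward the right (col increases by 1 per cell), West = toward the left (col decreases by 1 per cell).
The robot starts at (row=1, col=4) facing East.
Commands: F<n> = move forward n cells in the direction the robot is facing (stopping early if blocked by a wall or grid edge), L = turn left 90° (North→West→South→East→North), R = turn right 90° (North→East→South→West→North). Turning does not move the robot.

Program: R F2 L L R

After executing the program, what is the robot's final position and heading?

Answer: Final position: (row=3, col=4), facing East

Derivation:
Start: (row=1, col=4), facing East
  R: turn right, now facing South
  F2: move forward 2, now at (row=3, col=4)
  L: turn left, now facing East
  L: turn left, now facing North
  R: turn right, now facing East
Final: (row=3, col=4), facing East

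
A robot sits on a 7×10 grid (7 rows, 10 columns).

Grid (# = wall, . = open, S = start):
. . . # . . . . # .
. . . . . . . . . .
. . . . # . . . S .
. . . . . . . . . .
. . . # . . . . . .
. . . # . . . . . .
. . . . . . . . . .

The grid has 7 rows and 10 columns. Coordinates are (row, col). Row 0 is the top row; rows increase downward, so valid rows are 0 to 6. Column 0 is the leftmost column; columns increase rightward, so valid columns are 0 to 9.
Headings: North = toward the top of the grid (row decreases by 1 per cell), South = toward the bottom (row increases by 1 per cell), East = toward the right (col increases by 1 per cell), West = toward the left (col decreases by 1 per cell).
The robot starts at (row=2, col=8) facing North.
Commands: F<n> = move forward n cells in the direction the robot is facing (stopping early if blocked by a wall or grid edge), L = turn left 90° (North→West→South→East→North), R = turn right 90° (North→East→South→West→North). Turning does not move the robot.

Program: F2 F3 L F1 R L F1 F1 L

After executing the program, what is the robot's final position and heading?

Start: (row=2, col=8), facing North
  F2: move forward 1/2 (blocked), now at (row=1, col=8)
  F3: move forward 0/3 (blocked), now at (row=1, col=8)
  L: turn left, now facing West
  F1: move forward 1, now at (row=1, col=7)
  R: turn right, now facing North
  L: turn left, now facing West
  F1: move forward 1, now at (row=1, col=6)
  F1: move forward 1, now at (row=1, col=5)
  L: turn left, now facing South
Final: (row=1, col=5), facing South

Answer: Final position: (row=1, col=5), facing South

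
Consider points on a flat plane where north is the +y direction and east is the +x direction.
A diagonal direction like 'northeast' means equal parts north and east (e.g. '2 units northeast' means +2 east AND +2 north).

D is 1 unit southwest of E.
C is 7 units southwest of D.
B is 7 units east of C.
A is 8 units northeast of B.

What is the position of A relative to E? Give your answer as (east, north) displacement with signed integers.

Place E at the origin (east=0, north=0).
  D is 1 unit southwest of E: delta (east=-1, north=-1); D at (east=-1, north=-1).
  C is 7 units southwest of D: delta (east=-7, north=-7); C at (east=-8, north=-8).
  B is 7 units east of C: delta (east=+7, north=+0); B at (east=-1, north=-8).
  A is 8 units northeast of B: delta (east=+8, north=+8); A at (east=7, north=0).
Therefore A relative to E: (east=7, north=0).

Answer: A is at (east=7, north=0) relative to E.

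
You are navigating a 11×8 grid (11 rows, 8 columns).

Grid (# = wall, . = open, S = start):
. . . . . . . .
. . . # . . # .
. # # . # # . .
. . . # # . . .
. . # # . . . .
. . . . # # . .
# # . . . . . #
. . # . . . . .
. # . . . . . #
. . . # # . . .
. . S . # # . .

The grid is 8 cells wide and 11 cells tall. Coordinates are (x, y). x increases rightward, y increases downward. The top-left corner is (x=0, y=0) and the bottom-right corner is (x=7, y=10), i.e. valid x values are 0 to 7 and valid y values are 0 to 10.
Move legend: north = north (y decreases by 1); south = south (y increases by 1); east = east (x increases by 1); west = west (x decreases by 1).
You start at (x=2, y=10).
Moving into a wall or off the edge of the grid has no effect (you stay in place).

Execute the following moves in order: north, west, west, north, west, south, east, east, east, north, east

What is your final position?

Answer: Final position: (x=3, y=8)

Derivation:
Start: (x=2, y=10)
  north (north): (x=2, y=10) -> (x=2, y=9)
  west (west): (x=2, y=9) -> (x=1, y=9)
  west (west): (x=1, y=9) -> (x=0, y=9)
  north (north): (x=0, y=9) -> (x=0, y=8)
  west (west): blocked, stay at (x=0, y=8)
  south (south): (x=0, y=8) -> (x=0, y=9)
  east (east): (x=0, y=9) -> (x=1, y=9)
  east (east): (x=1, y=9) -> (x=2, y=9)
  east (east): blocked, stay at (x=2, y=9)
  north (north): (x=2, y=9) -> (x=2, y=8)
  east (east): (x=2, y=8) -> (x=3, y=8)
Final: (x=3, y=8)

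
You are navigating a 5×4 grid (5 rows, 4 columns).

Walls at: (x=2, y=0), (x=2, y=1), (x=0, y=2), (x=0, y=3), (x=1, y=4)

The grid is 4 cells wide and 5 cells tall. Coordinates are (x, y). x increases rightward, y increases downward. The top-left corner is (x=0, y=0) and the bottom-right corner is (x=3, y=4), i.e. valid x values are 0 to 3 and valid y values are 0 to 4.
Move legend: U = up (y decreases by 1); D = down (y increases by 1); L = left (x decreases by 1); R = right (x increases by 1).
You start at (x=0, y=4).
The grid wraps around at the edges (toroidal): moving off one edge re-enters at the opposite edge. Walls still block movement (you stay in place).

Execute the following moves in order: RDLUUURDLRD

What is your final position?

Answer: Final position: (x=3, y=4)

Derivation:
Start: (x=0, y=4)
  R (right): blocked, stay at (x=0, y=4)
  D (down): (x=0, y=4) -> (x=0, y=0)
  L (left): (x=0, y=0) -> (x=3, y=0)
  U (up): (x=3, y=0) -> (x=3, y=4)
  U (up): (x=3, y=4) -> (x=3, y=3)
  U (up): (x=3, y=3) -> (x=3, y=2)
  R (right): blocked, stay at (x=3, y=2)
  D (down): (x=3, y=2) -> (x=3, y=3)
  L (left): (x=3, y=3) -> (x=2, y=3)
  R (right): (x=2, y=3) -> (x=3, y=3)
  D (down): (x=3, y=3) -> (x=3, y=4)
Final: (x=3, y=4)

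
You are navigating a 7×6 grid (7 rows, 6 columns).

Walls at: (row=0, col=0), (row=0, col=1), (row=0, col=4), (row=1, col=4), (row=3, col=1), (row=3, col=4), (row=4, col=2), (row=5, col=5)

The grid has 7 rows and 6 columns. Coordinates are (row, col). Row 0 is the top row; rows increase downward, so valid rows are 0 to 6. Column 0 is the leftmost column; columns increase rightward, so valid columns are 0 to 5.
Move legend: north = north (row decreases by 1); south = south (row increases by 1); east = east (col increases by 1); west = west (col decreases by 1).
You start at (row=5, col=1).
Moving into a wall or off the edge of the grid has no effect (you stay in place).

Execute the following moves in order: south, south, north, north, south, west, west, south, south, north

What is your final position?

Start: (row=5, col=1)
  south (south): (row=5, col=1) -> (row=6, col=1)
  south (south): blocked, stay at (row=6, col=1)
  north (north): (row=6, col=1) -> (row=5, col=1)
  north (north): (row=5, col=1) -> (row=4, col=1)
  south (south): (row=4, col=1) -> (row=5, col=1)
  west (west): (row=5, col=1) -> (row=5, col=0)
  west (west): blocked, stay at (row=5, col=0)
  south (south): (row=5, col=0) -> (row=6, col=0)
  south (south): blocked, stay at (row=6, col=0)
  north (north): (row=6, col=0) -> (row=5, col=0)
Final: (row=5, col=0)

Answer: Final position: (row=5, col=0)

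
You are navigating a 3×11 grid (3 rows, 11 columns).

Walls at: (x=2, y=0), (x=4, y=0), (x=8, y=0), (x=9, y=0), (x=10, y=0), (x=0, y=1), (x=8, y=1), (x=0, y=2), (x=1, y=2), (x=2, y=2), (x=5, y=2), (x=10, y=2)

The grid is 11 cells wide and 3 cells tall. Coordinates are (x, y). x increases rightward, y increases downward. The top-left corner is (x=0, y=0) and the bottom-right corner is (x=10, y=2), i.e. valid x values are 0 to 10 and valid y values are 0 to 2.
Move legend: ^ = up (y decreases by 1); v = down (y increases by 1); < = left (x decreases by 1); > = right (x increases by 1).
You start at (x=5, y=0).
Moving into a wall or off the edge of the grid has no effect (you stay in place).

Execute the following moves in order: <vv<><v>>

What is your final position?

Start: (x=5, y=0)
  < (left): blocked, stay at (x=5, y=0)
  v (down): (x=5, y=0) -> (x=5, y=1)
  v (down): blocked, stay at (x=5, y=1)
  < (left): (x=5, y=1) -> (x=4, y=1)
  > (right): (x=4, y=1) -> (x=5, y=1)
  < (left): (x=5, y=1) -> (x=4, y=1)
  v (down): (x=4, y=1) -> (x=4, y=2)
  > (right): blocked, stay at (x=4, y=2)
  > (right): blocked, stay at (x=4, y=2)
Final: (x=4, y=2)

Answer: Final position: (x=4, y=2)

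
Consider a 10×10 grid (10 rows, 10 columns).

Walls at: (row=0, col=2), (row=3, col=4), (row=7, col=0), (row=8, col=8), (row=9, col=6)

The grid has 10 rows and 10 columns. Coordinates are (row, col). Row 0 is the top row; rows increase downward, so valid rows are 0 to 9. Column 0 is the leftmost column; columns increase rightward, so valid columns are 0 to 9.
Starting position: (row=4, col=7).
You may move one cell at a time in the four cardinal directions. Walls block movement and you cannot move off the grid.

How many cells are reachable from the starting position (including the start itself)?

Answer: Reachable cells: 95

Derivation:
BFS flood-fill from (row=4, col=7):
  Distance 0: (row=4, col=7)
  Distance 1: (row=3, col=7), (row=4, col=6), (row=4, col=8), (row=5, col=7)
  Distance 2: (row=2, col=7), (row=3, col=6), (row=3, col=8), (row=4, col=5), (row=4, col=9), (row=5, col=6), (row=5, col=8), (row=6, col=7)
  Distance 3: (row=1, col=7), (row=2, col=6), (row=2, col=8), (row=3, col=5), (row=3, col=9), (row=4, col=4), (row=5, col=5), (row=5, col=9), (row=6, col=6), (row=6, col=8), (row=7, col=7)
  Distance 4: (row=0, col=7), (row=1, col=6), (row=1, col=8), (row=2, col=5), (row=2, col=9), (row=4, col=3), (row=5, col=4), (row=6, col=5), (row=6, col=9), (row=7, col=6), (row=7, col=8), (row=8, col=7)
  Distance 5: (row=0, col=6), (row=0, col=8), (row=1, col=5), (row=1, col=9), (row=2, col=4), (row=3, col=3), (row=4, col=2), (row=5, col=3), (row=6, col=4), (row=7, col=5), (row=7, col=9), (row=8, col=6), (row=9, col=7)
  Distance 6: (row=0, col=5), (row=0, col=9), (row=1, col=4), (row=2, col=3), (row=3, col=2), (row=4, col=1), (row=5, col=2), (row=6, col=3), (row=7, col=4), (row=8, col=5), (row=8, col=9), (row=9, col=8)
  Distance 7: (row=0, col=4), (row=1, col=3), (row=2, col=2), (row=3, col=1), (row=4, col=0), (row=5, col=1), (row=6, col=2), (row=7, col=3), (row=8, col=4), (row=9, col=5), (row=9, col=9)
  Distance 8: (row=0, col=3), (row=1, col=2), (row=2, col=1), (row=3, col=0), (row=5, col=0), (row=6, col=1), (row=7, col=2), (row=8, col=3), (row=9, col=4)
  Distance 9: (row=1, col=1), (row=2, col=0), (row=6, col=0), (row=7, col=1), (row=8, col=2), (row=9, col=3)
  Distance 10: (row=0, col=1), (row=1, col=0), (row=8, col=1), (row=9, col=2)
  Distance 11: (row=0, col=0), (row=8, col=0), (row=9, col=1)
  Distance 12: (row=9, col=0)
Total reachable: 95 (grid has 95 open cells total)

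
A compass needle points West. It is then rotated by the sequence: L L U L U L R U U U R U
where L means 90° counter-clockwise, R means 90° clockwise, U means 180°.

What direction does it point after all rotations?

Answer: Final heading: East

Derivation:
Start: West
  L (left (90° counter-clockwise)) -> South
  L (left (90° counter-clockwise)) -> East
  U (U-turn (180°)) -> West
  L (left (90° counter-clockwise)) -> South
  U (U-turn (180°)) -> North
  L (left (90° counter-clockwise)) -> West
  R (right (90° clockwise)) -> North
  U (U-turn (180°)) -> South
  U (U-turn (180°)) -> North
  U (U-turn (180°)) -> South
  R (right (90° clockwise)) -> West
  U (U-turn (180°)) -> East
Final: East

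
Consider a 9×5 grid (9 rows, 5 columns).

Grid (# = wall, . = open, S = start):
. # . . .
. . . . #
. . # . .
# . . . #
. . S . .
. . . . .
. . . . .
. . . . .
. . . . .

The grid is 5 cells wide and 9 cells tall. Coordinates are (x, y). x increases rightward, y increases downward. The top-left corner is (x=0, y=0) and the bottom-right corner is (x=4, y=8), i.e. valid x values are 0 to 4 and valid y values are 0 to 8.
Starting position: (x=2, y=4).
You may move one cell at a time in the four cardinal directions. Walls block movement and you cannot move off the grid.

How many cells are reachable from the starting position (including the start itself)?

Answer: Reachable cells: 40

Derivation:
BFS flood-fill from (x=2, y=4):
  Distance 0: (x=2, y=4)
  Distance 1: (x=2, y=3), (x=1, y=4), (x=3, y=4), (x=2, y=5)
  Distance 2: (x=1, y=3), (x=3, y=3), (x=0, y=4), (x=4, y=4), (x=1, y=5), (x=3, y=5), (x=2, y=6)
  Distance 3: (x=1, y=2), (x=3, y=2), (x=0, y=5), (x=4, y=5), (x=1, y=6), (x=3, y=6), (x=2, y=7)
  Distance 4: (x=1, y=1), (x=3, y=1), (x=0, y=2), (x=4, y=2), (x=0, y=6), (x=4, y=6), (x=1, y=7), (x=3, y=7), (x=2, y=8)
  Distance 5: (x=3, y=0), (x=0, y=1), (x=2, y=1), (x=0, y=7), (x=4, y=7), (x=1, y=8), (x=3, y=8)
  Distance 6: (x=0, y=0), (x=2, y=0), (x=4, y=0), (x=0, y=8), (x=4, y=8)
Total reachable: 40 (grid has 40 open cells total)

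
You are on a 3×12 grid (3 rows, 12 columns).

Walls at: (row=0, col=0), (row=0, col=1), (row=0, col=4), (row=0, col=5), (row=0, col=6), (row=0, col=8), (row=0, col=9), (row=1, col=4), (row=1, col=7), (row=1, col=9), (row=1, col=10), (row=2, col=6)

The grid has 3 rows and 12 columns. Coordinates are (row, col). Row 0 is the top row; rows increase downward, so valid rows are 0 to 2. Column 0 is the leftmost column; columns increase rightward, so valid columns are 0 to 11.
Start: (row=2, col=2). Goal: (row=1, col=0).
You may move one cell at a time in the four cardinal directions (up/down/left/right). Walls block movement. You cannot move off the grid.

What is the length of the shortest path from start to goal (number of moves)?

BFS from (row=2, col=2) until reaching (row=1, col=0):
  Distance 0: (row=2, col=2)
  Distance 1: (row=1, col=2), (row=2, col=1), (row=2, col=3)
  Distance 2: (row=0, col=2), (row=1, col=1), (row=1, col=3), (row=2, col=0), (row=2, col=4)
  Distance 3: (row=0, col=3), (row=1, col=0), (row=2, col=5)  <- goal reached here
One shortest path (3 moves): (row=2, col=2) -> (row=2, col=1) -> (row=2, col=0) -> (row=1, col=0)

Answer: Shortest path length: 3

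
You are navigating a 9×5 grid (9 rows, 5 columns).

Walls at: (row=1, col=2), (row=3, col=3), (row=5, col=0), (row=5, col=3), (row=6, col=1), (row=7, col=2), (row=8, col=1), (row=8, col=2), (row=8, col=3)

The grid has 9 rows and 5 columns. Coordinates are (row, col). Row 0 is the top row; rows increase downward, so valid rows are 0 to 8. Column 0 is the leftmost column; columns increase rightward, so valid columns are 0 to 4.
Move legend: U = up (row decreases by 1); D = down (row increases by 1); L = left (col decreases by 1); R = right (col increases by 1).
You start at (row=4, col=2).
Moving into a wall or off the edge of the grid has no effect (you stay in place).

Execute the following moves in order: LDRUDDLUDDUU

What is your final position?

Start: (row=4, col=2)
  L (left): (row=4, col=2) -> (row=4, col=1)
  D (down): (row=4, col=1) -> (row=5, col=1)
  R (right): (row=5, col=1) -> (row=5, col=2)
  U (up): (row=5, col=2) -> (row=4, col=2)
  D (down): (row=4, col=2) -> (row=5, col=2)
  D (down): (row=5, col=2) -> (row=6, col=2)
  L (left): blocked, stay at (row=6, col=2)
  U (up): (row=6, col=2) -> (row=5, col=2)
  D (down): (row=5, col=2) -> (row=6, col=2)
  D (down): blocked, stay at (row=6, col=2)
  U (up): (row=6, col=2) -> (row=5, col=2)
  U (up): (row=5, col=2) -> (row=4, col=2)
Final: (row=4, col=2)

Answer: Final position: (row=4, col=2)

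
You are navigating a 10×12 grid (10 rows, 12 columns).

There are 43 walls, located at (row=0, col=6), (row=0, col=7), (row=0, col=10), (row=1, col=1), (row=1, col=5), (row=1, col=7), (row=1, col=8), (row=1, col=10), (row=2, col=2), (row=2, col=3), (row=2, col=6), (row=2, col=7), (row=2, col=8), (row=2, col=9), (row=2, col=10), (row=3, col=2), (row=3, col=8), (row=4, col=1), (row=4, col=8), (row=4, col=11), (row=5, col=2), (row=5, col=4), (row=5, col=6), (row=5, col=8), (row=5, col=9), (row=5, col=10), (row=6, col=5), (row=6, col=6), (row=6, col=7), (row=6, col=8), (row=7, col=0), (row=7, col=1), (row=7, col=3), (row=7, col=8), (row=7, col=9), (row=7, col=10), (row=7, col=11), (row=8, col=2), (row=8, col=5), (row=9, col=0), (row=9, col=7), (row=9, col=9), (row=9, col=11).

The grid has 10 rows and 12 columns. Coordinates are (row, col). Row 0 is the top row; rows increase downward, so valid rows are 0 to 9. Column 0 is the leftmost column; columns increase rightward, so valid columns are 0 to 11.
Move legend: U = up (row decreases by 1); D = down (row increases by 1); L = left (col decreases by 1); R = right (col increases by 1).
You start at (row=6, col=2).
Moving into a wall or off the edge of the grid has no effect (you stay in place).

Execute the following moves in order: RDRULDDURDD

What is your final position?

Start: (row=6, col=2)
  R (right): (row=6, col=2) -> (row=6, col=3)
  D (down): blocked, stay at (row=6, col=3)
  R (right): (row=6, col=3) -> (row=6, col=4)
  U (up): blocked, stay at (row=6, col=4)
  L (left): (row=6, col=4) -> (row=6, col=3)
  D (down): blocked, stay at (row=6, col=3)
  D (down): blocked, stay at (row=6, col=3)
  U (up): (row=6, col=3) -> (row=5, col=3)
  R (right): blocked, stay at (row=5, col=3)
  D (down): (row=5, col=3) -> (row=6, col=3)
  D (down): blocked, stay at (row=6, col=3)
Final: (row=6, col=3)

Answer: Final position: (row=6, col=3)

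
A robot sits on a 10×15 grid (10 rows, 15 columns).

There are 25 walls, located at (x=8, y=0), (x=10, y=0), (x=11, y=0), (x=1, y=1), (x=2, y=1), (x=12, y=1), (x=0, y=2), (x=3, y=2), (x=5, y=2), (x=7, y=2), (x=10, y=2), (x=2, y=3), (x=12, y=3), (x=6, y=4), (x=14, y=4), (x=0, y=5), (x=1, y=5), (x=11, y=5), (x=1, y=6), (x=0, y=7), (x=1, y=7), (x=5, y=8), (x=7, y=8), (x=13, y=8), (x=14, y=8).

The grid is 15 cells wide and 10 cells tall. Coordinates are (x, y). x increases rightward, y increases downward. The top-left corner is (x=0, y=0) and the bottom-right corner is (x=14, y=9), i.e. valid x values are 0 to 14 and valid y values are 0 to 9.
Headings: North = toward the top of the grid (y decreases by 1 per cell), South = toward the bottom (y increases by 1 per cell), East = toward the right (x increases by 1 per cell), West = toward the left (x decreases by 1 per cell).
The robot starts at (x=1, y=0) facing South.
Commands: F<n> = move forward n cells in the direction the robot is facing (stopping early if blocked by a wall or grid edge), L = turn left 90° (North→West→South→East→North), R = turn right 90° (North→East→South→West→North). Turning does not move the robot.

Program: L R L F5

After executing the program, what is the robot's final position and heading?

Answer: Final position: (x=6, y=0), facing East

Derivation:
Start: (x=1, y=0), facing South
  L: turn left, now facing East
  R: turn right, now facing South
  L: turn left, now facing East
  F5: move forward 5, now at (x=6, y=0)
Final: (x=6, y=0), facing East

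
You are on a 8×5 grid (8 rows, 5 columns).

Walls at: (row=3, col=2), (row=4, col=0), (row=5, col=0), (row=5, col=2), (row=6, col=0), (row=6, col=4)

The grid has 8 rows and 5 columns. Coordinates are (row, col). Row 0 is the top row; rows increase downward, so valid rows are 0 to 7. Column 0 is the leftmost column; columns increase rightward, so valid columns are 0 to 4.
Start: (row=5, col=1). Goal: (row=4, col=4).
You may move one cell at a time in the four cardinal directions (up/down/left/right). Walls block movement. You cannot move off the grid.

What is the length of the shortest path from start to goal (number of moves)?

BFS from (row=5, col=1) until reaching (row=4, col=4):
  Distance 0: (row=5, col=1)
  Distance 1: (row=4, col=1), (row=6, col=1)
  Distance 2: (row=3, col=1), (row=4, col=2), (row=6, col=2), (row=7, col=1)
  Distance 3: (row=2, col=1), (row=3, col=0), (row=4, col=3), (row=6, col=3), (row=7, col=0), (row=7, col=2)
  Distance 4: (row=1, col=1), (row=2, col=0), (row=2, col=2), (row=3, col=3), (row=4, col=4), (row=5, col=3), (row=7, col=3)  <- goal reached here
One shortest path (4 moves): (row=5, col=1) -> (row=4, col=1) -> (row=4, col=2) -> (row=4, col=3) -> (row=4, col=4)

Answer: Shortest path length: 4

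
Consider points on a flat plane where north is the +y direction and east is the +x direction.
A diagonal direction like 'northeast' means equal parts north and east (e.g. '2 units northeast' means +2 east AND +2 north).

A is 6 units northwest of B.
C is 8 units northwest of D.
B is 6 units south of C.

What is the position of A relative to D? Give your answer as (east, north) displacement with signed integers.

Answer: A is at (east=-14, north=8) relative to D.

Derivation:
Place D at the origin (east=0, north=0).
  C is 8 units northwest of D: delta (east=-8, north=+8); C at (east=-8, north=8).
  B is 6 units south of C: delta (east=+0, north=-6); B at (east=-8, north=2).
  A is 6 units northwest of B: delta (east=-6, north=+6); A at (east=-14, north=8).
Therefore A relative to D: (east=-14, north=8).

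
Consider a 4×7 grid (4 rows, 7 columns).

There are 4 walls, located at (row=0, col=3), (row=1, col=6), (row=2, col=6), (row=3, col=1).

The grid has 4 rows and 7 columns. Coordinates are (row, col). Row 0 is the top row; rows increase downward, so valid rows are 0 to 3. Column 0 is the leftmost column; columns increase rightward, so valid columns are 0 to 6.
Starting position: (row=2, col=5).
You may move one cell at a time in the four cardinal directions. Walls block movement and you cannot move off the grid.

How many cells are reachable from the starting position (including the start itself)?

BFS flood-fill from (row=2, col=5):
  Distance 0: (row=2, col=5)
  Distance 1: (row=1, col=5), (row=2, col=4), (row=3, col=5)
  Distance 2: (row=0, col=5), (row=1, col=4), (row=2, col=3), (row=3, col=4), (row=3, col=6)
  Distance 3: (row=0, col=4), (row=0, col=6), (row=1, col=3), (row=2, col=2), (row=3, col=3)
  Distance 4: (row=1, col=2), (row=2, col=1), (row=3, col=2)
  Distance 5: (row=0, col=2), (row=1, col=1), (row=2, col=0)
  Distance 6: (row=0, col=1), (row=1, col=0), (row=3, col=0)
  Distance 7: (row=0, col=0)
Total reachable: 24 (grid has 24 open cells total)

Answer: Reachable cells: 24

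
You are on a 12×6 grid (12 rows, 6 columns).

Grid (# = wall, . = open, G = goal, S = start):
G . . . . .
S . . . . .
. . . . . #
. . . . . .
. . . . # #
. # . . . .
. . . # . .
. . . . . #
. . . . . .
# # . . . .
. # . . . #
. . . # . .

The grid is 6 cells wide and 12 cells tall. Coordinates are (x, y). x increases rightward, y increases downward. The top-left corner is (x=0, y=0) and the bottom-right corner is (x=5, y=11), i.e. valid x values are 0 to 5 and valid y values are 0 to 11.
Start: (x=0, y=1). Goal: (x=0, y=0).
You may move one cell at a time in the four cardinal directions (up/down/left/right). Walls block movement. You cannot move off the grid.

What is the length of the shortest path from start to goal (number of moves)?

BFS from (x=0, y=1) until reaching (x=0, y=0):
  Distance 0: (x=0, y=1)
  Distance 1: (x=0, y=0), (x=1, y=1), (x=0, y=2)  <- goal reached here
One shortest path (1 moves): (x=0, y=1) -> (x=0, y=0)

Answer: Shortest path length: 1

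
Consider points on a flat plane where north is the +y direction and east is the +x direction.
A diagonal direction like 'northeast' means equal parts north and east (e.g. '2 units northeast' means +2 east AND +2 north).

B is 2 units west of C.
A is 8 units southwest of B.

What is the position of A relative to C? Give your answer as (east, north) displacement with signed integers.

Answer: A is at (east=-10, north=-8) relative to C.

Derivation:
Place C at the origin (east=0, north=0).
  B is 2 units west of C: delta (east=-2, north=+0); B at (east=-2, north=0).
  A is 8 units southwest of B: delta (east=-8, north=-8); A at (east=-10, north=-8).
Therefore A relative to C: (east=-10, north=-8).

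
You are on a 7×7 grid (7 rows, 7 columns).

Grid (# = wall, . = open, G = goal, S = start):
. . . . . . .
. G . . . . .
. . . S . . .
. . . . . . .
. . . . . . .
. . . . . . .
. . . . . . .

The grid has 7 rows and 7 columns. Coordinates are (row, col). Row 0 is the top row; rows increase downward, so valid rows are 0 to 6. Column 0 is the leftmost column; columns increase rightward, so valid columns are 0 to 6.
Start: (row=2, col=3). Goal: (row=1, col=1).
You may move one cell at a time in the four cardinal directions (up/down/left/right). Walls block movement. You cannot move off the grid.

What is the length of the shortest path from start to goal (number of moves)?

BFS from (row=2, col=3) until reaching (row=1, col=1):
  Distance 0: (row=2, col=3)
  Distance 1: (row=1, col=3), (row=2, col=2), (row=2, col=4), (row=3, col=3)
  Distance 2: (row=0, col=3), (row=1, col=2), (row=1, col=4), (row=2, col=1), (row=2, col=5), (row=3, col=2), (row=3, col=4), (row=4, col=3)
  Distance 3: (row=0, col=2), (row=0, col=4), (row=1, col=1), (row=1, col=5), (row=2, col=0), (row=2, col=6), (row=3, col=1), (row=3, col=5), (row=4, col=2), (row=4, col=4), (row=5, col=3)  <- goal reached here
One shortest path (3 moves): (row=2, col=3) -> (row=2, col=2) -> (row=2, col=1) -> (row=1, col=1)

Answer: Shortest path length: 3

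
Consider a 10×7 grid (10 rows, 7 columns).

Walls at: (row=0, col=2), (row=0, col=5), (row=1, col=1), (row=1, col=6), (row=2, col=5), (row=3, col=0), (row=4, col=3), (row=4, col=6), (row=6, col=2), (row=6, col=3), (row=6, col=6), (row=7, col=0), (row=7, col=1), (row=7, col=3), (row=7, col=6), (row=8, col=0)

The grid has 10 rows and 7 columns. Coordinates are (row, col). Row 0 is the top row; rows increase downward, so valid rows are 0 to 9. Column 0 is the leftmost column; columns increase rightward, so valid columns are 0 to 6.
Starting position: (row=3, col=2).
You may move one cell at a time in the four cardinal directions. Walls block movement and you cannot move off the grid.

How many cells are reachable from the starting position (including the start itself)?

BFS flood-fill from (row=3, col=2):
  Distance 0: (row=3, col=2)
  Distance 1: (row=2, col=2), (row=3, col=1), (row=3, col=3), (row=4, col=2)
  Distance 2: (row=1, col=2), (row=2, col=1), (row=2, col=3), (row=3, col=4), (row=4, col=1), (row=5, col=2)
  Distance 3: (row=1, col=3), (row=2, col=0), (row=2, col=4), (row=3, col=5), (row=4, col=0), (row=4, col=4), (row=5, col=1), (row=5, col=3)
  Distance 4: (row=0, col=3), (row=1, col=0), (row=1, col=4), (row=3, col=6), (row=4, col=5), (row=5, col=0), (row=5, col=4), (row=6, col=1)
  Distance 5: (row=0, col=0), (row=0, col=4), (row=1, col=5), (row=2, col=6), (row=5, col=5), (row=6, col=0), (row=6, col=4)
  Distance 6: (row=0, col=1), (row=5, col=6), (row=6, col=5), (row=7, col=4)
  Distance 7: (row=7, col=5), (row=8, col=4)
  Distance 8: (row=8, col=3), (row=8, col=5), (row=9, col=4)
  Distance 9: (row=8, col=2), (row=8, col=6), (row=9, col=3), (row=9, col=5)
  Distance 10: (row=7, col=2), (row=8, col=1), (row=9, col=2), (row=9, col=6)
  Distance 11: (row=9, col=1)
  Distance 12: (row=9, col=0)
Total reachable: 53 (grid has 54 open cells total)

Answer: Reachable cells: 53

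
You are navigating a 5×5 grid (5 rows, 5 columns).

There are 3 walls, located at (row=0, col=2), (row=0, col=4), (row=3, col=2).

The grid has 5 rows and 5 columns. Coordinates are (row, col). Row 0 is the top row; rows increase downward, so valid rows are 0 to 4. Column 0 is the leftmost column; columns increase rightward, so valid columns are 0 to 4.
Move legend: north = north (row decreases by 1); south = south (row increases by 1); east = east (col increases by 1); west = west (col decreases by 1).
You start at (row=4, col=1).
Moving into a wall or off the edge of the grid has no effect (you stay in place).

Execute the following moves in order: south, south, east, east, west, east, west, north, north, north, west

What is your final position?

Answer: Final position: (row=4, col=1)

Derivation:
Start: (row=4, col=1)
  south (south): blocked, stay at (row=4, col=1)
  south (south): blocked, stay at (row=4, col=1)
  east (east): (row=4, col=1) -> (row=4, col=2)
  east (east): (row=4, col=2) -> (row=4, col=3)
  west (west): (row=4, col=3) -> (row=4, col=2)
  east (east): (row=4, col=2) -> (row=4, col=3)
  west (west): (row=4, col=3) -> (row=4, col=2)
  [×3]north (north): blocked, stay at (row=4, col=2)
  west (west): (row=4, col=2) -> (row=4, col=1)
Final: (row=4, col=1)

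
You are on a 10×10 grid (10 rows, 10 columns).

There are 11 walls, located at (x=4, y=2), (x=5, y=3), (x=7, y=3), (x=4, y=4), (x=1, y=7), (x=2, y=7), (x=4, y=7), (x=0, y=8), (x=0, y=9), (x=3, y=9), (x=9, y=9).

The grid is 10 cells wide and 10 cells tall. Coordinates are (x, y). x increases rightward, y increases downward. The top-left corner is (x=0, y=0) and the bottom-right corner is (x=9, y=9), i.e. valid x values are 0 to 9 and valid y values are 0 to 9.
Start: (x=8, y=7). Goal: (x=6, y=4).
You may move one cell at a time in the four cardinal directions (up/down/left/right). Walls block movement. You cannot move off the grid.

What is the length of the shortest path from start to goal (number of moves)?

BFS from (x=8, y=7) until reaching (x=6, y=4):
  Distance 0: (x=8, y=7)
  Distance 1: (x=8, y=6), (x=7, y=7), (x=9, y=7), (x=8, y=8)
  Distance 2: (x=8, y=5), (x=7, y=6), (x=9, y=6), (x=6, y=7), (x=7, y=8), (x=9, y=8), (x=8, y=9)
  Distance 3: (x=8, y=4), (x=7, y=5), (x=9, y=5), (x=6, y=6), (x=5, y=7), (x=6, y=8), (x=7, y=9)
  Distance 4: (x=8, y=3), (x=7, y=4), (x=9, y=4), (x=6, y=5), (x=5, y=6), (x=5, y=8), (x=6, y=9)
  Distance 5: (x=8, y=2), (x=9, y=3), (x=6, y=4), (x=5, y=5), (x=4, y=6), (x=4, y=8), (x=5, y=9)  <- goal reached here
One shortest path (5 moves): (x=8, y=7) -> (x=7, y=7) -> (x=6, y=7) -> (x=6, y=6) -> (x=6, y=5) -> (x=6, y=4)

Answer: Shortest path length: 5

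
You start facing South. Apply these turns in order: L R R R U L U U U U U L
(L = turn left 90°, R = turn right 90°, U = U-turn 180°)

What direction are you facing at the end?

Start: South
  L (left (90° counter-clockwise)) -> East
  R (right (90° clockwise)) -> South
  R (right (90° clockwise)) -> West
  R (right (90° clockwise)) -> North
  U (U-turn (180°)) -> South
  L (left (90° counter-clockwise)) -> East
  U (U-turn (180°)) -> West
  U (U-turn (180°)) -> East
  U (U-turn (180°)) -> West
  U (U-turn (180°)) -> East
  U (U-turn (180°)) -> West
  L (left (90° counter-clockwise)) -> South
Final: South

Answer: Final heading: South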